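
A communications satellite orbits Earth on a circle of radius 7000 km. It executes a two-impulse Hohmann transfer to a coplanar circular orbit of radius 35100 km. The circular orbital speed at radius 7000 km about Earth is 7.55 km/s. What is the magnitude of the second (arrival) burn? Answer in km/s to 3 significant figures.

Δv₂ = 1.43 km/s

From the circular-orbit relation v² = μ/r at r = 7000 km: μ = v²r = (7.55)² × 7000 = 3.99018×10^5 km³/s².
Semi-major axis of the transfer orbit: a_t = (7000 + 35100)/2 = 21050 km.
On the circular orbit at r = 35100 km, v_c = √(μ/r) = 3.3716 km/s.
Transfer-orbit speed at the same r (vis-viva, a = a_t): v_t = √[μ(2/r − 1/a_t)] = 1.9443 km/s.
Δv₂ = |v_t − v_c| = |1.9443 − 3.3716| = 1.427 km/s.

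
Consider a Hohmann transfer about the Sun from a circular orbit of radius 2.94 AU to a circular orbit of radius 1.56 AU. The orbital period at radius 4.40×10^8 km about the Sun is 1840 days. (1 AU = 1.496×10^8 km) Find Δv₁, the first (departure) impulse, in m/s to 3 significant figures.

Δv₁ = 2910 m/s

From Kepler's third law T² = 4π²r³/μ at r = 4.40×10^8 km, T = 1840 days = 1840 × 86400 s = 1.58976×10^8 s: μ = 4π²r³/T² = 1.33062×10^11 km³/s².
In km: r₁ = 2.94 × 1.496×10^8 = 4.39824×10^8 km; r₂ = 1.56 × 1.496×10^8 = 2.33376×10^8 km.
The Hohmann ellipse has a_t = (r₁ + r₂)/2 = 3.366×10^8 km.
On the circular orbit at r = 4.39824×10^8 km, v_c = √(μ/r) = 17.394 km/s.
Transfer-orbit speed at the same r (vis-viva, a = a_t): v_t = √[μ(2/r − 1/a_t)] = 14.483 km/s.
Δv₁ = |v_t − v_c| = |14.483 − 17.394| = 2.911 km/s.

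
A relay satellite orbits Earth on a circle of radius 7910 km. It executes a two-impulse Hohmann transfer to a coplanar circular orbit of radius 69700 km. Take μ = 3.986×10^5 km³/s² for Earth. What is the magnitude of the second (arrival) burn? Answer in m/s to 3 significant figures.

Δv₂ = 1310 m/s

Transfer-ellipse semi-major axis a_t = (r₁ + r₂)/2 = (7910 + 69700)/2 = 38805 km.
Circular speed at r = 69700 km: v_c = √(μ/r) = 2.3914 km/s.
Transfer-orbit speed at the same r (vis-viva, a = a_t): v_t = √[μ(2/r − 1/a_t)] = 1.0797 km/s.
Δv₂ = |v_t − v_c| = |1.0797 − 2.3914| = 1.312 km/s.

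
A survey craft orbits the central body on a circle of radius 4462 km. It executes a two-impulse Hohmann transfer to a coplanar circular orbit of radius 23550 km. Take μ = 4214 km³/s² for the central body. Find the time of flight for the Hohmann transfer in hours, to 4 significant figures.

t = 22.28 hours

Semi-major axis of the transfer orbit: a_t = (4462 + 23550)/2 = 14006 km.
By Kepler's third law the transfer-orbit period is T = 2π√(a_t³/μ), so t = T/2 = 80220 s.
Converting: 80220 s ÷ 3600 s/hour = 22.28 hours.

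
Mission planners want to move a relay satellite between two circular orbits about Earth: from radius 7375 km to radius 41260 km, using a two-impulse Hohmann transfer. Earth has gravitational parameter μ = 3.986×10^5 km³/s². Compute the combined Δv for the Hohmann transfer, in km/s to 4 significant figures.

Transfer-ellipse semi-major axis a_t = (r₁ + r₂)/2 = (7375 + 41260)/2 = 24317.5 km.
At r₁ the circular-orbit speed is v₁ = √(μ/r₁) = 7.3517 km/s.
On the transfer ellipse at r₁, vis-viva gives v_p = √[μ(2/r₁ − 1/a_t)] = 9.5762 km/s.
First burn Δv₁ = |v_p − v₁| = 2.2245 km/s.
Circular speed at r₂: v₂ = √(μ/r₂) = 3.1082 km/s.
Transfer-orbit speed at r₂: v_a = √[μ(2/r₂ − 1/a_t)] = 1.7117 km/s.
Second burn Δv₂ = |v₂ − v_a| = 1.3965 km/s.
Δv = Δv₁ + Δv₂ = 2.2245 + 1.3965 = 3.621 km/s.

Δv = 3.621 km/s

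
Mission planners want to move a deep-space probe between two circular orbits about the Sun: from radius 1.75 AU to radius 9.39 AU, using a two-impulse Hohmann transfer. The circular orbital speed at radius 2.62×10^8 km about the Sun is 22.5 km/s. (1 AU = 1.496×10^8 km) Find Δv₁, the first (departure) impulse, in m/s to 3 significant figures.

From the circular-orbit relation v² = μ/r at r = 2.62×10^8 km: μ = v²r = (22.5)² × 2.62×10^8 = 1.32638×10^11 km³/s².
In km: r₁ = 1.75 × 1.496×10^8 = 2.618×10^8 km; r₂ = 9.39 × 1.496×10^8 = 1.404744×10^9 km.
Transfer-ellipse semi-major axis a_t = (r₁ + r₂)/2 = (2.618×10^8 + 1.404744×10^9)/2 = 8.33272×10^8 km.
On the circular orbit at r = 2.618×10^8 km, v_c = √(μ/r) = 22.509 km/s.
Vis-viva on the transfer ellipse at r = 2.618×10^8 km gives v_t = √[μ(2/r − 1/a_t)] = 29.225 km/s.
Δv₁ = |v_t − v_c| = |29.225 − 22.509| = 6.716 km/s.

Δv₁ = 6720 m/s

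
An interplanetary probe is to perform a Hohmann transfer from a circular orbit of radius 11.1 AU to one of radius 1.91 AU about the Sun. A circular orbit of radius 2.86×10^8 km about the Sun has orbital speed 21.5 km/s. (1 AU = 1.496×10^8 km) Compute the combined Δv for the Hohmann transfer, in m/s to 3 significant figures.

Δv = 10700 m/s

From the circular-orbit relation v² = μ/r at r = 2.86×10^8 km: μ = v²r = (21.5)² × 2.86×10^8 = 1.32204×10^11 km³/s².
In km: r₁ = 11.1 × 1.496×10^8 = 1.66056×10^9 km; r₂ = 1.91 × 1.496×10^8 = 2.85736×10^8 km.
Transfer-ellipse semi-major axis a_t = (r₁ + r₂)/2 = (1.66056×10^9 + 2.85736×10^8)/2 = 9.73148×10^8 km.
Circular speed at r₁: v₁ = √(μ/r₁) = √(1.32204×10^11/1.66056×10^9) = 8.923 km/s.
On the transfer ellipse at r₁, vis-viva gives v_a = √[μ(2/r₁ − 1/a_t)] = 4.835 km/s.
First burn Δv₁ = |v_a − v₁| = 4.088 km/s.
At r₂, v₂ = √(μ/r₂) = 21.510 km/s.
Transfer-orbit speed at r₂: v_p = √[μ(2/r₂ − 1/a_t)] = 28.098 km/s.
Second burn Δv₂ = |v₂ − v_p| = 6.588 km/s.
Total Δv = Δv₁ + Δv₂ = 10.68 km/s.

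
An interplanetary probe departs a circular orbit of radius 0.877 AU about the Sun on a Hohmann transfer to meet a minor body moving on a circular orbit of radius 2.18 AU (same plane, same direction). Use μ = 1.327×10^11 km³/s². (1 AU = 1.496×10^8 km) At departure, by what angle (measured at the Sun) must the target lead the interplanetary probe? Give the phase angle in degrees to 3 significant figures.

φ = 74.3°

In km: r₁ = 0.877 × 1.496×10^8 = 1.311992×10^8 km; r₂ = 2.18 × 1.496×10^8 = 3.26128×10^8 km.
Transfer-ellipse semi-major axis a_t = (r₁ + r₂)/2 = (1.311992×10^8 + 3.26128×10^8)/2 = 2.286636×10^8 km.
The half-period of the transfer ellipse is t = π√(a_t³/μ) = 2.982×10^7 s.
Target angular speed ω₂ = √(μ/r₂³) = 6.185×10^-8 rad/s.
Angle swept by the target during transfer: ω₂·t = 1.844 rad = 105.7°.
The interplanetary probe traverses 180° on the transfer ellipse, so the target must lead by 180° − 105.7° = 74.3°.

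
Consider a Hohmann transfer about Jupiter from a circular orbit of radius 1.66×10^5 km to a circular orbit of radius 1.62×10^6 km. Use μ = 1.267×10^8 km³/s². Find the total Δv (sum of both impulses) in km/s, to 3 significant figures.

Δv = 14.6 km/s

Transfer-ellipse semi-major axis a_t = (r₁ + r₂)/2 = (1.660×10^5 + 1.620×10^6)/2 = 8.930×10^5 km.
Circular speed at r₁: v₁ = √(μ/r₁) = √(1.267×10^8/1.660×10^5) = 27.6270 km/s.
On the transfer ellipse at r₁, vis-viva gives v_p = √[μ(2/r₁ − 1/a_t)] = 37.2105 km/s.
First burn Δv₁ = |v_p − v₁| = 9.5835 km/s.
At r₂, v₂ = √(μ/r₂) = 8.8436 km/s.
Transfer-orbit speed at r₂: v_a = √[μ(2/r₂ − 1/a_t)] = 3.8129 km/s.
Second burn Δv₂ = |v₂ − v_a| = 5.0307 km/s.
Total Δv = Δv₁ + Δv₂ = 14.61 km/s.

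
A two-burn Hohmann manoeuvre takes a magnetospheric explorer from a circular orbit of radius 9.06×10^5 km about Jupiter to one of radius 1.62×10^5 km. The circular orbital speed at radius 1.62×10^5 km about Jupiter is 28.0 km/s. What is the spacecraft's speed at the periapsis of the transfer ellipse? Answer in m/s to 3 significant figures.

From the circular-orbit relation v² = μ/r at r = 1.62×10^5 km: μ = v²r = (28.0)² × 1.62×10^5 = 1.27008×10^8 km³/s².
Transfer-ellipse semi-major axis a_t = (r₁ + r₂)/2 = (9.060×10^5 + 1.620×10^5)/2 = 5.340×10^5 km.
At periapsis, r = 1.620×10^5 km.
Applying v² = μ(2/r − 1/a_t): v = 36.47 km/s.

v = 36500 m/s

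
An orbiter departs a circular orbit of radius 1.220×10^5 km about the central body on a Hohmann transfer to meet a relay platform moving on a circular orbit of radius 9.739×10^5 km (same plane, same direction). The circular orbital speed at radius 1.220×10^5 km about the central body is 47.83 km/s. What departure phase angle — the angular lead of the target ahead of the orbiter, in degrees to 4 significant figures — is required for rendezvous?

φ = 104.0°

From the circular-orbit relation v² = μ/r at r = 1.220×10^5 km: μ = v²r = (47.83)² × 1.220×10^5 = 2.79100×10^8 km³/s².
The Hohmann ellipse has a_t = (r₁ + r₂)/2 = 5.4795×10^5 km.
The half-period of the transfer ellipse is t = π√(a_t³/μ) = 76275 s.
The target's mean motion on its circular orbit is ω₂ = √(μ/r₂³) = 1.7382×10^-5 rad/s.
Angle swept by the target during transfer: ω₂·t = 1.3258 rad = 75.96°.
The orbiter traverses 180° on the transfer ellipse, so the target must lead by 180° − 75.96° = 104.0°.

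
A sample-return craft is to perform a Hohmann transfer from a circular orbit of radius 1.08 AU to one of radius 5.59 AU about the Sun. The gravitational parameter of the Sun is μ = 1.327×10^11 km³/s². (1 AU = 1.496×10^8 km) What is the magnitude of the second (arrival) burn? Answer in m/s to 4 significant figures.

Δv₂ = 5428 m/s

In km: r₁ = 1.08 × 1.496×10^8 = 1.61568×10^8 km; r₂ = 5.59 × 1.496×10^8 = 8.36264×10^8 km.
Transfer-ellipse semi-major axis a_t = (r₁ + r₂)/2 = (1.61568×10^8 + 8.36264×10^8)/2 = 4.98916×10^8 km.
On the circular orbit at r = 8.36264×10^8 km, v_c = √(μ/r) = 12.5969 km/s.
Vis-viva on the transfer ellipse at r = 8.36264×10^8 km gives v_t = √[μ(2/r − 1/a_t)] = 7.16849 km/s.
Δv₂ = |v_t − v_c| = |7.16849 − 12.5969| = 5.428 km/s.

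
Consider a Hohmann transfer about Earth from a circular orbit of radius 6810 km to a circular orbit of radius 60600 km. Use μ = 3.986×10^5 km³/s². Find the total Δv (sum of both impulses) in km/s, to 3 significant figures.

Δv = 4.02 km/s

Transfer-ellipse semi-major axis a_t = (r₁ + r₂)/2 = (6810 + 60600)/2 = 33705 km.
Circular speed at r₁: v₁ = √(μ/r₁) = √(3.986×10^5/6810) = 7.6506 km/s.
Transfer-orbit speed at r₁ (vis-viva): v_p = √[μ(2/r₁ − 1/a_t)] = 10.259 km/s.
First burn Δv₁ = |v_p − v₁| = 2.608 km/s.
Circular speed at r₂: v₂ = √(μ/r₂) = 2.565 km/s.
Transfer-orbit speed at r₂: v_a = √[μ(2/r₂ − 1/a_t)] = 1.153 km/s.
Second burn Δv₂ = |v₂ − v_a| = 1.412 km/s.
Total Δv = Δv₁ + Δv₂ = 4.020 km/s.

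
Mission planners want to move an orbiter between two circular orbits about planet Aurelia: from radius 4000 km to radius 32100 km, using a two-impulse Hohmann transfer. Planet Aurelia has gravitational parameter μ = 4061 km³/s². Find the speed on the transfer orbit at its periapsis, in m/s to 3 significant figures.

Semi-major axis of the transfer orbit: a_t = (4000 + 32100)/2 = 18050 km.
At periapsis, r = 4000 km.
Vis-viva: v = √[μ(2/r − 1/a_t)] = √[4061 × (2/4000 − 1/18050)] = 1.344 km/s.

v = 1340 m/s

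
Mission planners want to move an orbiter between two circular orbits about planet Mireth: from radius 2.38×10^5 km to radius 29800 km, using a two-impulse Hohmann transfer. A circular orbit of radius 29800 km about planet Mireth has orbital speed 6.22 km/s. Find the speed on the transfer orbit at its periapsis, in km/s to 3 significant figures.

v = 8.29 km/s

From the circular-orbit relation v² = μ/r at r = 29800 km: μ = v²r = (6.22)² × 29800 = 1.15291×10^6 km³/s².
Transfer-ellipse semi-major axis a_t = (r₁ + r₂)/2 = (2.380×10^5 + 29800)/2 = 1.339×10^5 km.
At periapsis, r = 29800 km.
From the vis-viva equation, v = √[μ(2/r − 1/a_t)] = 8.293 km/s.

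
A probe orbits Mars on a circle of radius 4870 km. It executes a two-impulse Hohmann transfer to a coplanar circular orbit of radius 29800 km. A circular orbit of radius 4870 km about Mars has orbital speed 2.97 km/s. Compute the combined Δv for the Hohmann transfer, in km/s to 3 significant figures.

Δv = 1.49 km/s

From the circular-orbit relation v² = μ/r at r = 4870 km: μ = v²r = (2.97)² × 4870 = 42957.8 km³/s².
The Hohmann ellipse has a_t = (r₁ + r₂)/2 = 17335 km.
At r₁ the circular-orbit speed is v₁ = √(μ/r₁) = 2.9700 km/s.
On the transfer ellipse at r₁, vis-viva gives v_p = √[μ(2/r₁ − 1/a_t)] = 3.8941 km/s.
First burn Δv₁ = |v_p − v₁| = 0.9241 km/s.
At r₂, v₂ = √(μ/r₂) = 1.20064 km/s.
Transfer-orbit speed at r₂: v_a = √[μ(2/r₂ − 1/a_t)] = 0.636378 km/s.
Second burn Δv₂ = |v₂ − v_a| = 0.5643 km/s.
Total Δv = Δv₁ + Δv₂ = 1.488 km/s.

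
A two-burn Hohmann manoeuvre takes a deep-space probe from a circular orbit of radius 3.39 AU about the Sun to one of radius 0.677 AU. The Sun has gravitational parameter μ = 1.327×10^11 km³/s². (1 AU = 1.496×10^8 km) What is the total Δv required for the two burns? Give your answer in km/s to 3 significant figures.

In km: r₁ = 3.39 × 1.496×10^8 = 5.07144×10^8 km; r₂ = 0.677 × 1.496×10^8 = 1.012792×10^8 km.
Transfer-ellipse semi-major axis a_t = (r₁ + r₂)/2 = (5.07144×10^8 + 1.012792×10^8)/2 = 3.042116×10^8 km.
Circular speed at r₁: v₁ = √(μ/r₁) = √(1.327×10^11/5.07144×10^8) = 16.176 km/s.
On the transfer ellipse at r₁, vis-viva gives v_a = √[μ(2/r₁ − 1/a_t)] = 9.3334 km/s.
First burn Δv₁ = |v_a − v₁| = 6.843 km/s.
At r₂, v₂ = √(μ/r₂) = 36.20 km/s.
Transfer-orbit speed at r₂: v_p = √[μ(2/r₂ − 1/a_t)] = 46.74 km/s.
Second burn Δv₂ = |v₂ − v_p| = 10.54 km/s.
Total Δv = Δv₁ + Δv₂ = 17.38 km/s.

Δv = 17.4 km/s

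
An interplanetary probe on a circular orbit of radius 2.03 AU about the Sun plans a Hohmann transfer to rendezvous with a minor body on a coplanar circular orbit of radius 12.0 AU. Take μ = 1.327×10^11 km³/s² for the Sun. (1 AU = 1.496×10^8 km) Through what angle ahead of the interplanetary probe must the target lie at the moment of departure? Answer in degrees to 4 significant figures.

φ = 99.55°

In km: r₁ = 2.03 × 1.496×10^8 = 3.03688×10^8 km; r₂ = 12.0 × 1.496×10^8 = 1.7952×10^9 km.
Transfer-ellipse semi-major axis a_t = (r₁ + r₂)/2 = (3.03688×10^8 + 1.7952×10^9)/2 = 1.049444×10^9 km.
The half-period of the transfer ellipse is t = π√(a_t³/μ) = 2.93193×10^8 s.
The target's mean motion on its circular orbit is ω₂ = √(μ/r₂³) = 4.78924×10^-9 rad/s.
Angle swept by the target during transfer: ω₂·t = 1.4042 rad = 80.45°.
The interplanetary probe traverses 180° on the transfer ellipse, so the target must lead by 180° − 80.45° = 99.55°.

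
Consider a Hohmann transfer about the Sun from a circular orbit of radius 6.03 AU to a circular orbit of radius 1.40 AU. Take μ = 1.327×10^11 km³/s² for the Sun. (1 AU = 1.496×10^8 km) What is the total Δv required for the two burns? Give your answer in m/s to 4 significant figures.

In km: r₁ = 6.03 × 1.496×10^8 = 9.02088×10^8 km; r₂ = 1.40 × 1.496×10^8 = 2.0944×10^8 km.
Semi-major axis of the transfer orbit: a_t = (9.02088×10^8 + 2.0944×10^8)/2 = 5.55764×10^8 km.
At r₁ the circular-orbit speed is v₁ = √(μ/r₁) = 12.1286 km/s.
On the transfer ellipse at r₁, vis-viva equation gives v_a = √[μ(2/r₁ − 1/a_t)] = 7.44553 km/s.
First burn Δv₁ = |v_a − v₁| = 4.683 km/s.
Circular speed at r₂: v₂ = √(μ/r₂) = 25.171 km/s.
Transfer-orbit speed at r₂: v_p = √[μ(2/r₂ − 1/a_t)] = 32.069 km/s.
Second burn Δv₂ = |v₂ − v_p| = 6.898 km/s.
Total Δv = Δv₁ + Δv₂ = 11.58 km/s.

Δv = 11580 m/s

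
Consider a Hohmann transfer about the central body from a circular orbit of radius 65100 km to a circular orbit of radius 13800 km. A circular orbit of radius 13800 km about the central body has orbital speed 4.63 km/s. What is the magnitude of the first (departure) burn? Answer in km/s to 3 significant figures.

From the circular-orbit relation v² = μ/r at r = 13800 km: μ = v²r = (4.63)² × 13800 = 2.95829×10^5 km³/s².
Transfer-ellipse semi-major axis a_t = (r₁ + r₂)/2 = (65100 + 13800)/2 = 39450 km.
Circular speed at r = 65100 km: v_c = √(μ/r) = 2.1317 km/s.
Transfer-orbit speed at the same r (vis-viva, a = a_t): v_t = √[μ(2/r − 1/a_t)] = 1.2608 km/s.
Δv₁ = |v_t − v_c| = |1.2608 − 2.1317| = 0.8709 km/s.

Δv₁ = 0.871 km/s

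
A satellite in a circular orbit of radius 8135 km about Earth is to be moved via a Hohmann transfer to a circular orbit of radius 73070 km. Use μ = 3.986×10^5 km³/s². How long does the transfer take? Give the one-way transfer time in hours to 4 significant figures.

t = 11.31 hours

Transfer-ellipse semi-major axis a_t = (r₁ + r₂)/2 = (8135 + 73070)/2 = 40602.5 km.
Half the transfer-orbit period gives t = π√(a_t³/μ) = 40710 s.
Converting: 40710 s ÷ 3600 s/hour = 11.31 hours.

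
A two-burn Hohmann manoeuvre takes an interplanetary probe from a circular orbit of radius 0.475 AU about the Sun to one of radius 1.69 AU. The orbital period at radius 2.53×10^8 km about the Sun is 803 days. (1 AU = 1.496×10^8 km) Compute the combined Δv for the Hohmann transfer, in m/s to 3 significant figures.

Δv = 18500 m/s

From Kepler's third law T² = 4π²r³/μ at r = 2.53×10^8 km, T = 803 days = 803 × 86400 s = 6.93792×10^7 s: μ = 4π²r³/T² = 1.32820×10^11 km³/s².
In km: r₁ = 0.475 × 1.496×10^8 = 7.106×10^7 km; r₂ = 1.69 × 1.496×10^8 = 2.52824×10^8 km.
The Hohmann ellipse has a_t = (r₁ + r₂)/2 = 1.61942×10^8 km.
Circular speed at r₁: v₁ = √(μ/r₁) = √(1.32820×10^11/7.106×10^7) = 43.233 km/s.
Transfer-orbit speed at r₁ (vis-viva): v_p = √[μ(2/r₁ − 1/a_t)] = 54.019 km/s.
First burn Δv₁ = |v_p − v₁| = 10.786 km/s.
Circular speed at r₂: v₂ = √(μ/r₂) = 22.9204 km/s.
Transfer-orbit speed at r₂: v_a = √[μ(2/r₂ − 1/a_t)] = 15.1829 km/s.
Second burn Δv₂ = |v₂ − v_a| = 7.7375 km/s.
Total Δv = Δv₁ + Δv₂ = 18.52 km/s.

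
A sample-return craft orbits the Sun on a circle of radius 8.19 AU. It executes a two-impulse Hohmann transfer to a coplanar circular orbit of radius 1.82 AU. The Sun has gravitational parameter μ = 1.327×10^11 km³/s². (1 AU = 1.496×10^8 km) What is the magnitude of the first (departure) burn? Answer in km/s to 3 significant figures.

In km: r₁ = 8.19 × 1.496×10^8 = 1.225224×10^9 km; r₂ = 1.82 × 1.496×10^8 = 2.72272×10^8 km.
Transfer-ellipse semi-major axis a_t = (r₁ + r₂)/2 = (1.225224×10^9 + 2.72272×10^8)/2 = 7.48748×10^8 km.
Circular speed at r = 1.225224×10^9 km: v_c = √(μ/r) = 10.407 km/s.
Vis-viva on the transfer ellipse at r = 1.225224×10^9 km gives v_t = √[μ(2/r − 1/a_t)] = 6.2757 km/s.
Δv₁ = |v_t − v_c| = |6.2757 − 10.407| = 4.131 km/s.

Δv₁ = 4.13 km/s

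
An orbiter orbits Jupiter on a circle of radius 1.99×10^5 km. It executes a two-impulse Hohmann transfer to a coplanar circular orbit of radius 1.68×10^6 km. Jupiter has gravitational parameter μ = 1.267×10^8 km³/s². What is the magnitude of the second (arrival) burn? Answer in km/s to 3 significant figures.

Δv₂ = 4.69 km/s

Transfer-ellipse semi-major axis a_t = (r₁ + r₂)/2 = (1.990×10^5 + 1.680×10^6)/2 = 9.395×10^5 km.
Circular speed at r = 1.680×10^6 km: v_c = √(μ/r) = 8.684 km/s.
Vis-viva on the transfer ellipse at r = 1.680×10^6 km gives v_t = √[μ(2/r − 1/a_t)] = 3.997 km/s.
Δv₂ = |v_t − v_c| = |3.997 − 8.684| = 4.687 km/s.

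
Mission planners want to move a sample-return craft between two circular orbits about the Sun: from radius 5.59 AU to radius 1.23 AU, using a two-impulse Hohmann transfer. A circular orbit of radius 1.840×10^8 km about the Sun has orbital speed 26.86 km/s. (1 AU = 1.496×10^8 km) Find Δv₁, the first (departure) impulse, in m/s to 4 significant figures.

Δv₁ = 5032 m/s

From the circular-orbit relation v² = μ/r at r = 1.840×10^8 km: μ = v²r = (26.86)² × 1.840×10^8 = 1.32749×10^11 km³/s².
In km: r₁ = 5.59 × 1.496×10^8 = 8.36264×10^8 km; r₂ = 1.23 × 1.496×10^8 = 1.84008×10^8 km.
The Hohmann ellipse has a_t = (r₁ + r₂)/2 = 5.10136×10^8 km.
On the circular orbit at r = 8.36264×10^8 km, v_c = √(μ/r) = 12.599 km/s.
Transfer-orbit speed at the same r (vis-viva, a = a_t): v_t = √[μ(2/r − 1/a_t)] = 7.5669 km/s.
Δv₁ = |v_t − v_c| = |7.5669 − 12.599| = 5.032 km/s.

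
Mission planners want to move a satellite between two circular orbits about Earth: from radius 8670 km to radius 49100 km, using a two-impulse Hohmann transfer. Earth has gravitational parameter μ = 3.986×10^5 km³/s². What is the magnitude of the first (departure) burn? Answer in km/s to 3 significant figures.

Δv₁ = 2.06 km/s

The Hohmann ellipse has a_t = (r₁ + r₂)/2 = 28885 km.
Circular speed at r = 8670 km: v_c = √(μ/r) = 6.780 km/s.
Transfer-orbit speed at the same r (vis-viva, a = a_t): v_t = √[μ(2/r − 1/a_t)] = 8.840 km/s.
Δv₁ = |v_t − v_c| = |8.840 − 6.780| = 2.060 km/s.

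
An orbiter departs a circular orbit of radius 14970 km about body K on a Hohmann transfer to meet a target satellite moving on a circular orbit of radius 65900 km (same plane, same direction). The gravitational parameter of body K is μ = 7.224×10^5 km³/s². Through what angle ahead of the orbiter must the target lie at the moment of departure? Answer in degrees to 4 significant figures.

φ = 93.49°

Semi-major axis of the transfer orbit: a_t = (14970 + 65900)/2 = 40435 km.
The half-period of the transfer ellipse is t = π√(a_t³/μ) = 30054 s.
Target angular speed ω₂ = √(μ/r₂³) = 5.0241×10^-5 rad/s.
Angle swept by the target during transfer: ω₂·t = 1.5099 rad = 86.51°.
The orbiter traverses 180° on the transfer ellipse, so the target must lead by 180° − 86.51° = 93.49°.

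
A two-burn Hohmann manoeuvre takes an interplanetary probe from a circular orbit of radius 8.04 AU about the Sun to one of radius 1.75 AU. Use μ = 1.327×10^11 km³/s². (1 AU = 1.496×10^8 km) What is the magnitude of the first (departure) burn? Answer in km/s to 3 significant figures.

Δv₁ = 4.22 km/s

In km: r₁ = 8.04 × 1.496×10^8 = 1.202784×10^9 km; r₂ = 1.75 × 1.496×10^8 = 2.618×10^8 km.
The Hohmann ellipse has a_t = (r₁ + r₂)/2 = 7.32292×10^8 km.
Circular speed at r = 1.202784×10^9 km: v_c = √(μ/r) = 10.5037 km/s.
Transfer-orbit speed at the same r (vis-viva, a = a_t): v_t = √[μ(2/r − 1/a_t)] = 6.28036 km/s.
Δv₁ = |v_t − v_c| = |6.28036 − 10.5037| = 4.223 km/s.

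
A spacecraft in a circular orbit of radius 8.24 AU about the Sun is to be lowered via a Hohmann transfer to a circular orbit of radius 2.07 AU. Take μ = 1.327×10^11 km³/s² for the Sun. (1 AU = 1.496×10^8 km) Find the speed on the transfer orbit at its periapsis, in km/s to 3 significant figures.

In km: r₁ = 8.24 × 1.496×10^8 = 1.232704×10^9 km; r₂ = 2.07 × 1.496×10^8 = 3.09672×10^8 km.
Transfer-ellipse semi-major axis a_t = (r₁ + r₂)/2 = (1.232704×10^9 + 3.09672×10^8)/2 = 7.71188×10^8 km.
At periapsis, r = 3.09672×10^8 km.
Vis-viva: v = √[μ(2/r − 1/a_t)] = √[1.327×10^11 × (2/3.09672×10^8 − 1/7.71188×10^8)] = 26.17 km/s.

v = 26.2 km/s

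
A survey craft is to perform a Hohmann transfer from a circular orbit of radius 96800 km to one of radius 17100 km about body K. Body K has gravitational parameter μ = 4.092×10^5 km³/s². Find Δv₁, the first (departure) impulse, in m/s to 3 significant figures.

The Hohmann ellipse has a_t = (r₁ + r₂)/2 = 56950 km.
Circular speed at r = 96800 km: v_c = √(μ/r) = 2.0560 km/s.
Transfer-orbit speed at the same r (vis-viva, a = a_t): v_t = √[μ(2/r − 1/a_t)] = 1.1266 km/s.
Δv₁ = |v_t − v_c| = |1.1266 − 2.0560| = 0.9294 km/s.

Δv₁ = 929 m/s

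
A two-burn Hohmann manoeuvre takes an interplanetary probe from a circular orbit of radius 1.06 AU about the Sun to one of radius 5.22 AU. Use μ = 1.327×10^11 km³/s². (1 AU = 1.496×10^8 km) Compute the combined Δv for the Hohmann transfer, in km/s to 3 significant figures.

Δv = 13.8 km/s

In km: r₁ = 1.06 × 1.496×10^8 = 1.58576×10^8 km; r₂ = 5.22 × 1.496×10^8 = 7.80912×10^8 km.
Semi-major axis of the transfer orbit: a_t = (1.58576×10^8 + 7.80912×10^8)/2 = 4.69744×10^8 km.
At r₁ the circular-orbit speed is v₁ = √(μ/r₁) = 28.93 km/s.
Transfer-orbit speed at r₁ (vis-viva equation): v_p = √[μ(2/r₁ − 1/a_t)] = 37.30 km/s.
First burn Δv₁ = |v_p − v₁| = 8.370 km/s.
Circular speed at r₂: v₂ = √(μ/r₂) = 13.036 km/s.
Transfer-orbit speed at r₂: v_a = √[μ(2/r₂ − 1/a_t)] = 7.5740 km/s.
Second burn Δv₂ = |v₂ − v_a| = 5.462 km/s.
Δv = Δv₁ + Δv₂ = 8.370 + 5.462 = 13.83 km/s.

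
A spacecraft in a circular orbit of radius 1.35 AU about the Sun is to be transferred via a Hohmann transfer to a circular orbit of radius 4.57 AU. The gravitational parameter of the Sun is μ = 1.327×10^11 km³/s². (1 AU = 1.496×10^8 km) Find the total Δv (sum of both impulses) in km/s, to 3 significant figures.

In km: r₁ = 1.35 × 1.496×10^8 = 2.0196×10^8 km; r₂ = 4.57 × 1.496×10^8 = 6.83672×10^8 km.
The Hohmann ellipse has a_t = (r₁ + r₂)/2 = 4.42816×10^8 km.
At r₁ the circular-orbit speed is v₁ = √(μ/r₁) = 25.633 km/s.
Transfer-orbit speed at r₁ (vis-viva equation): v_p = √[μ(2/r₁ − 1/a_t)] = 31.850 km/s.
First burn Δv₁ = |v_p − v₁| = 6.217 km/s.
Circular speed at r₂: v₂ = √(μ/r₂) = 13.932 km/s.
Transfer-orbit speed at r₂: v_a = √[μ(2/r₂ − 1/a_t)] = 9.4088 km/s.
Second burn Δv₂ = |v₂ − v_a| = 4.523 km/s.
Total Δv = Δv₁ + Δv₂ = 10.74 km/s.

Δv = 10.7 km/s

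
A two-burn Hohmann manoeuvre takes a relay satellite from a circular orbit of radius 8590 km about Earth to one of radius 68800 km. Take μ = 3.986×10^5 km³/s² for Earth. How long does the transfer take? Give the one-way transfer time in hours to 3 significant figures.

t = 10.5 hours

Transfer-ellipse semi-major axis a_t = (r₁ + r₂)/2 = (8590 + 68800)/2 = 38695 km.
Half the transfer-orbit period gives t = π√(a_t³/μ) = 37880 s.
Converting: 37880 s ÷ 3600 s/hour = 10.5 hours.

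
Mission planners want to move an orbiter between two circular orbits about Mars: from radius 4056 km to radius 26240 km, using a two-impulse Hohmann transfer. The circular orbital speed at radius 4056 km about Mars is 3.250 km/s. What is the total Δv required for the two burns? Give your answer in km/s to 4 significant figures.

Δv = 1.644 km/s

From the circular-orbit relation v² = μ/r at r = 4056 km: μ = v²r = (3.250)² × 4056 = 42841.5 km³/s².
Semi-major axis of the transfer orbit: a_t = (4056 + 26240)/2 = 15148 km.
Circular speed at r₁: v₁ = √(μ/r₁) = √(42841.5/4056) = 3.250 km/s.
On the transfer ellipse at r₁, vis-viva gives v_p = √[μ(2/r₁ − 1/a_t)] = 4.277 km/s.
First burn Δv₁ = |v_p − v₁| = 1.027 km/s.
At r₂, v₂ = √(μ/r₂) = 1.2778 km/s.
Transfer-orbit speed at r₂: v_a = √[μ(2/r₂ − 1/a_t)] = 0.66118 km/s.
Second burn Δv₂ = |v₂ − v_a| = 0.6166 km/s.
Total Δv = Δv₁ + Δv₂ = 1.644 km/s.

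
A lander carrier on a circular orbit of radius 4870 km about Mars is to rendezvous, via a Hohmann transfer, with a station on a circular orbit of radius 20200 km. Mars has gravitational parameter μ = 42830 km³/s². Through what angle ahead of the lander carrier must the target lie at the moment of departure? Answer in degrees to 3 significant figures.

φ = 92.0°

Semi-major axis of the transfer orbit: a_t = (4870 + 20200)/2 = 12535 km.
The half-period of the transfer ellipse is t = π√(a_t³/μ) = 21304 s.
Target angular speed ω₂ = √(μ/r₂³) = 7.2085×10^-5 rad/s.
Angle swept by the target during transfer: ω₂·t = 1.5357 rad = 87.99°.
Arrival is 180° from departure on the ellipse, so φ = 180° − 87.99° = 92.0°.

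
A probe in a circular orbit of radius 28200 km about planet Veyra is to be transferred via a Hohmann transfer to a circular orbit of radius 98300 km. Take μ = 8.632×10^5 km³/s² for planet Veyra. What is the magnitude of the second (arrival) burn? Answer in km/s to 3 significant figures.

Δv₂ = 0.985 km/s

The Hohmann ellipse has a_t = (r₁ + r₂)/2 = 63250 km.
Circular speed at r = 98300 km: v_c = √(μ/r) = 2.963323 km/s.
Transfer-orbit speed at the same r (vis-viva, a = a_t): v_t = √[μ(2/r − 1/a_t)] = 1.978669 km/s.
Δv₂ = |v_t − v_c| = |1.978669 − 2.963323| = 0.9847 km/s.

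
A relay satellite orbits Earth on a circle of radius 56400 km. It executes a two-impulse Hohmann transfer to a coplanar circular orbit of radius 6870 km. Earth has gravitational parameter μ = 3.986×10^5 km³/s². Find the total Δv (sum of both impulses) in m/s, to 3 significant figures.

Δv = 3970 m/s

Transfer-ellipse semi-major axis a_t = (r₁ + r₂)/2 = (56400 + 6870)/2 = 31635 km.
At r₁ the circular-orbit speed is v₁ = √(μ/r₁) = 2.6585 km/s.
Transfer-orbit speed at r₁ (v² = μ(2/r − 1/a)): v_a = √[μ(2/r₁ − 1/a_t)] = 1.2389 km/s.
First burn Δv₁ = |v_a − v₁| = 1.420 km/s.
Circular speed at r₂: v₂ = √(μ/r₂) = 7.617 km/s.
Transfer-orbit speed at r₂: v_p = √[μ(2/r₂ − 1/a_t)] = 10.17 km/s.
Second burn Δv₂ = |v₂ − v_p| = 2.553 km/s.
Total Δv = Δv₁ + Δv₂ = 3.973 km/s.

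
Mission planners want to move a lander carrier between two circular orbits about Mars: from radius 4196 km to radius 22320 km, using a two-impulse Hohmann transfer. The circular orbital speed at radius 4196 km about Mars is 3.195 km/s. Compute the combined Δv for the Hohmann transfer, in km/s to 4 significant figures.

From the circular-orbit relation v² = μ/r at r = 4196 km: μ = v²r = (3.195)² × 4196 = 42832.9 km³/s².
Semi-major axis of the transfer orbit: a_t = (4196 + 22320)/2 = 13258 km.
Circular speed at r₁: v₁ = √(μ/r₁) = √(42832.9/4196) = 3.19500 km/s.
On the transfer ellipse at r₁, vis-viva gives v_p = √[μ(2/r₁ − 1/a_t)] = 4.14552 km/s.
First burn Δv₁ = |v_p − v₁| = 0.95052 km/s.
Circular speed at r₂: v₂ = √(μ/r₂) = 1.38529 km/s.
Transfer-orbit speed at r₂: v_a = √[μ(2/r₂ − 1/a_t)] = 0.779328 km/s.
Second burn Δv₂ = |v₂ − v_a| = 0.60596 km/s.
Δv = Δv₁ + Δv₂ = 0.95052 + 0.60596 = 1.556 km/s.

Δv = 1.556 km/s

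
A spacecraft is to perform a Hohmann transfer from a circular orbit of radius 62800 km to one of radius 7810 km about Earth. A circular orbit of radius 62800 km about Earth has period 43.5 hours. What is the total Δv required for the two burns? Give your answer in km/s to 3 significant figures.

From Kepler's third law T² = 4π²r³/μ at r = 62800 km, T = 43.5 hours = 43.5 × 3600 s = 1.566×10^5 s: μ = 4π²r³/T² = 3.98708×10^5 km³/s².
Semi-major axis of the transfer orbit: a_t = (62800 + 7810)/2 = 35305 km.
At r₁ the circular-orbit speed is v₁ = √(μ/r₁) = 2.520 km/s.
Transfer-orbit speed at r₁ (vis-viva): v_a = √[μ(2/r₁ − 1/a_t)] = 1.185 km/s.
First burn Δv₁ = |v_a − v₁| = 1.335 km/s.
At r₂, v₂ = √(μ/r₂) = 7.145 km/s.
Transfer-orbit speed at r₂: v_p = √[μ(2/r₂ − 1/a_t)] = 9.529 km/s.
Second burn Δv₂ = |v₂ − v_p| = 2.384 km/s.
Total Δv = Δv₁ + Δv₂ = 3.719 km/s.

Δv = 3.72 km/s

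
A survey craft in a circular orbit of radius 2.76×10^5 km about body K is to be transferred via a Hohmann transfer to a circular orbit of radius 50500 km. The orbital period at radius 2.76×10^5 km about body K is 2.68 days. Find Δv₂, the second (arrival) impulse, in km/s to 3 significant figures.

From Kepler's third law T² = 4π²r³/μ at r = 2.76×10^5 km, T = 2.68 days = 2.68 × 86400 s = 2.31552×10^5 s: μ = 4π²r³/T² = 1.54807×10^7 km³/s².
The Hohmann ellipse has a_t = (r₁ + r₂)/2 = 1.6325×10^5 km.
Circular speed at r = 50500 km: v_c = √(μ/r) = 17.509 km/s.
Vis-viva on the transfer ellipse at r = 50500 km gives v_t = √[μ(2/r − 1/a_t)] = 22.766 km/s.
Δv₂ = |v_t − v_c| = |22.766 − 17.509| = 5.257 km/s.

Δv₂ = 5.26 km/s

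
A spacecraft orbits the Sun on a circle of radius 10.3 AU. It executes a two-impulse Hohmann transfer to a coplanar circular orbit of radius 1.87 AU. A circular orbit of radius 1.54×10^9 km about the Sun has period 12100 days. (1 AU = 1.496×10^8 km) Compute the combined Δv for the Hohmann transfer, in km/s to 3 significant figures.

From Kepler's third law T² = 4π²r³/μ at r = 1.54×10^9 km, T = 12100 days = 12100 × 86400 s = 1.04544×10^9 s: μ = 4π²r³/T² = 1.31924×10^11 km³/s².
In km: r₁ = 10.3 × 1.496×10^8 = 1.54088×10^9 km; r₂ = 1.87 × 1.496×10^8 = 2.79752×10^8 km.
Transfer-ellipse semi-major axis a_t = (r₁ + r₂)/2 = (1.54088×10^9 + 2.79752×10^8)/2 = 9.10316×10^8 km.
At r₁ the circular-orbit speed is v₁ = √(μ/r₁) = 9.25289 km/s.
Transfer-orbit speed at r₁ (vis-viva equation): v_a = √[μ(2/r₁ − 1/a_t)] = 5.12942 km/s.
First burn Δv₁ = |v_a − v₁| = 4.123 km/s.
Circular speed at r₂: v₂ = √(μ/r₂) = 21.716 km/s.
Transfer-orbit speed at r₂: v_p = √[μ(2/r₂ − 1/a_t)] = 28.253 km/s.
Second burn Δv₂ = |v₂ − v_p| = 6.537 km/s.
Total Δv = Δv₁ + Δv₂ = 10.66 km/s.

Δv = 10.7 km/s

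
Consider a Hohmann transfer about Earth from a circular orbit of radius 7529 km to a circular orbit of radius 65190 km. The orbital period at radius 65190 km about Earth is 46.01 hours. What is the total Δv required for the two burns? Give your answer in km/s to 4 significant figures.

From Kepler's third law T² = 4π²r³/μ at r = 65190 km, T = 46.01 hours = 46.01 × 3600 s = 1.65636×10^5 s: μ = 4π²r³/T² = 3.98651×10^5 km³/s².
Semi-major axis of the transfer orbit: a_t = (7529 + 65190)/2 = 36359.5 km.
Circular speed at r₁: v₁ = √(μ/r₁) = √(3.98651×10^5/7529) = 7.2766 km/s.
Transfer-orbit speed at r₁ (v² = μ(2/r − 1/a)): v_p = √[μ(2/r₁ − 1/a_t)] = 9.7434 km/s.
First burn Δv₁ = |v_p − v₁| = 2.4668 km/s.
Circular speed at r₂: v₂ = √(μ/r₂) = 2.4729 km/s.
Transfer-orbit speed at r₂: v_a = √[μ(2/r₂ − 1/a_t)] = 1.1253 km/s.
Second burn Δv₂ = |v₂ − v_a| = 1.3476 km/s.
Total Δv = Δv₁ + Δv₂ = 3.814 km/s.

Δv = 3.814 km/s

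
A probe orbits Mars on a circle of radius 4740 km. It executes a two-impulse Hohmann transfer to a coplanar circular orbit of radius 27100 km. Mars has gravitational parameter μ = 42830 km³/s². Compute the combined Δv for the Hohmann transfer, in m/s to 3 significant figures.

Semi-major axis of the transfer orbit: a_t = (4740 + 27100)/2 = 15920 km.
At r₁ the circular-orbit speed is v₁ = √(μ/r₁) = 3.0060 km/s.
Transfer-orbit speed at r₁ (vis-viva): v_p = √[μ(2/r₁ − 1/a_t)] = 3.9219 km/s.
First burn Δv₁ = |v_p − v₁| = 0.9159 km/s.
Circular speed at r₂: v₂ = √(μ/r₂) = 1.2572 km/s.
Transfer-orbit speed at r₂: v_a = √[μ(2/r₂ − 1/a_t)] = 0.68597 km/s.
Second burn Δv₂ = |v₂ − v_a| = 0.5712 km/s.
Total Δv = Δv₁ + Δv₂ = 1.487 km/s.

Δv = 1490 m/s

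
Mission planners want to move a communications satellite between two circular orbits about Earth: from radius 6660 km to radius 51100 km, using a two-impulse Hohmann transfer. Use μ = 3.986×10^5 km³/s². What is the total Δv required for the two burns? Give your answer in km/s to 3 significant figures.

Semi-major axis of the transfer orbit: a_t = (6660 + 51100)/2 = 28880 km.
At r₁ the circular-orbit speed is v₁ = √(μ/r₁) = 7.736 km/s.
Transfer-orbit speed at r₁ (vis-viva equation): v_p = √[μ(2/r₁ − 1/a_t)] = 10.29 km/s.
First burn Δv₁ = |v_p − v₁| = 2.554 km/s.
Circular speed at r₂: v₂ = √(μ/r₂) = 2.793 km/s.
Transfer-orbit speed at r₂: v_a = √[μ(2/r₂ − 1/a_t)] = 1.341 km/s.
Second burn Δv₂ = |v₂ − v_a| = 1.452 km/s.
Total Δv = Δv₁ + Δv₂ = 4.006 km/s.

Δv = 4.01 km/s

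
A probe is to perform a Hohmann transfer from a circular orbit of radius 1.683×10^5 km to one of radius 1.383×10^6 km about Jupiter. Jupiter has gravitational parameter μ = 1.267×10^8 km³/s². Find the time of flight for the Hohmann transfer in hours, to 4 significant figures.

t = 52.96 hours

Transfer-ellipse semi-major axis a_t = (r₁ + r₂)/2 = (1.683×10^5 + 1.383×10^6)/2 = 7.7565×10^5 km.
Half the transfer-orbit period gives t = π√(a_t³/μ) = 1.9066×10^5 s.
Converting: 1.9066×10^5 s ÷ 3600 s/hour = 52.96 hours.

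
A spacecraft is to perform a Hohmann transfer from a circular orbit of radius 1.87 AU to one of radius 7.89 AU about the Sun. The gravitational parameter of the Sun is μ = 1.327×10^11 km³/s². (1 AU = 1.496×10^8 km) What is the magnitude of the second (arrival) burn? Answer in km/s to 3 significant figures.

In km: r₁ = 1.87 × 1.496×10^8 = 2.79752×10^8 km; r₂ = 7.89 × 1.496×10^8 = 1.180344×10^9 km.
Transfer-ellipse semi-major axis a_t = (r₁ + r₂)/2 = (2.79752×10^8 + 1.180344×10^9)/2 = 7.30048×10^8 km.
Circular speed at r = 1.180344×10^9 km: v_c = √(μ/r) = 10.603 km/s.
Transfer-orbit speed at the same r (vis-viva, a = a_t): v_t = √[μ(2/r − 1/a_t)] = 6.5636 km/s.
Δv₂ = |v_t − v_c| = |6.5636 − 10.603| = 4.039 km/s.

Δv₂ = 4.04 km/s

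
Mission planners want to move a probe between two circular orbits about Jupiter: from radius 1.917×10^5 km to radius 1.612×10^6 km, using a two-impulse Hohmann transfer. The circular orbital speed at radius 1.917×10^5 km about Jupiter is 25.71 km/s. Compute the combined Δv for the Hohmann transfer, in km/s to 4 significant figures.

From the circular-orbit relation v² = μ/r at r = 1.917×10^5 km: μ = v²r = (25.71)² × 1.917×10^5 = 1.26714×10^8 km³/s².
Transfer-ellipse semi-major axis a_t = (r₁ + r₂)/2 = (1.917×10^5 + 1.612×10^6)/2 = 9.0185×10^5 km.
At r₁ the circular-orbit speed is v₁ = √(μ/r₁) = 25.710 km/s.
On the transfer ellipse at r₁, vis-viva equation gives v_p = √[μ(2/r₁ − 1/a_t)] = 34.373 km/s.
First burn Δv₁ = |v_p − v₁| = 8.663 km/s.
At r₂, v₂ = √(μ/r₂) = 8.866 km/s.
Transfer-orbit speed at r₂: v_a = √[μ(2/r₂ − 1/a_t)] = 4.088 km/s.
Second burn Δv₂ = |v₂ − v_a| = 4.778 km/s.
Total Δv = Δv₁ + Δv₂ = 13.44 km/s.

Δv = 13.44 km/s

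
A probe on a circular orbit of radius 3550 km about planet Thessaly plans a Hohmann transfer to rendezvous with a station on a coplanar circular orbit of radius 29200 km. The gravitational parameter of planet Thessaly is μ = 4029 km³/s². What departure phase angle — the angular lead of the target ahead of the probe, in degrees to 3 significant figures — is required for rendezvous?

φ = 104°

Transfer-ellipse semi-major axis a_t = (r₁ + r₂)/2 = (3550 + 29200)/2 = 16375 km.
The half-period of the transfer ellipse is t = π√(a_t³/μ) = 1.0371×10^5 s.
The target's mean motion on its circular orbit is ω₂ = √(μ/r₂³) = 1.2721×10^-5 rad/s.
Angle swept by the target during transfer: ω₂·t = 1.3193 rad = 75.59°.
Arrival is 180° from departure on the ellipse, so φ = 180° − 75.59° = 104°.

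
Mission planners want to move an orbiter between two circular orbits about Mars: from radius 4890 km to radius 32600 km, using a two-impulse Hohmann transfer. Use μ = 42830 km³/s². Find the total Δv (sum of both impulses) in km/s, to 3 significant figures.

Semi-major axis of the transfer orbit: a_t = (4890 + 32600)/2 = 18745 km.
At r₁ the circular-orbit speed is v₁ = √(μ/r₁) = 2.9595 km/s.
Transfer-orbit speed at r₁ (vis-viva): v_p = √[μ(2/r₁ − 1/a_t)] = 3.9029 km/s.
First burn Δv₁ = |v_p − v₁| = 0.9434 km/s.
Circular speed at r₂: v₂ = √(μ/r₂) = 1.1462 km/s.
Transfer-orbit speed at r₂: v_a = √[μ(2/r₂ − 1/a_t)] = 0.58543 km/s.
Second burn Δv₂ = |v₂ − v_a| = 0.5608 km/s.
Total Δv = Δv₁ + Δv₂ = 1.504 km/s.

Δv = 1.50 km/s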